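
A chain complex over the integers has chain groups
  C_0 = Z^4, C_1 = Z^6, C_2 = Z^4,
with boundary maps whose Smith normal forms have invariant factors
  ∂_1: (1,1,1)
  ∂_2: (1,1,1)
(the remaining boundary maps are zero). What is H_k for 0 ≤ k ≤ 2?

H_0: b_0 = 4 − 0 − 3 = 1; torsion from ∂_1 factors > 1: none. So H_0 ≅ Z.
H_1: b_1 = 6 − 3 − 3 = 0; torsion from ∂_2 factors > 1: none. So H_1 ≅ 0.
H_2: b_2 = 4 − 3 − 0 = 1; torsion from ∂_3 factors > 1: none. So H_2 ≅ Z.

H_0 ≅ Z,  H_1 = 0,  H_2 ≅ Z.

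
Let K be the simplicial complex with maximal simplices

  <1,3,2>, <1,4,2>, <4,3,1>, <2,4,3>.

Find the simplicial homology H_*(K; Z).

Take the total order 1 < 2 < 3 < 4 on the vertex set. Then K (dimension 2) consists of the simplices:

  0-simplices (4): [1], [2], [3], [4]
  1-simplices (6): [1,2], [1,3], [1,4], [2,3], [2,4], [3,4]
  2-simplices (4): [1,2,3], [1,2,4], [1,3,4], [2,3,4]

so the chain groups are C_0 ≅ Z^4, C_1 ≅ Z^6, C_2 ≅ Z^4.

The boundary map ∂_1: C_1 → C_0 maps an edge to its endpoints' difference, ∂[p,q] = q − p. For instance
  ∂[1,2] = [2] − [1].
The 4×6 boundary matrix has rank 3 and Smith normal form diag(1,1,1).

∂_2: C_2 → C_1 acts by ∂[p,q,r] = [q,r] − [p,r] + [p,q]. For instance
  ∂[1,3,4] = [3,4] − [1,4] + [1,3],
  ∂[1,2,4] = [2,4] − [1,4] + [1,2].
This gives a 6×4 integer matrix of rank 3; reducing to Smith normal form yields diagonal entries (1,1,1).

From H_k ≅ ker(∂_k) / im(∂_{k+1}) we obtain:

  H_0: rank C_0 − rank ∂_1 = 4 − 3 = 1, and the invariant factors of ∂_1 are all 1, so H_0 ≅ Z.
  H_1: rank ker ∂_1 − rank ∂_2 = (6 − 3) − 3 = 0, and the invariant factors of ∂_2 are all 1, so H_1 ≅ 0.
  H_2: rank ker ∂_2 − rank ∂_3 = (4 − 3) − 0 = 1, and there is no ∂_3, so H_2 ≅ Z.

H_0 ≅ Z,  H_1 = 0,  H_2 ≅ Z.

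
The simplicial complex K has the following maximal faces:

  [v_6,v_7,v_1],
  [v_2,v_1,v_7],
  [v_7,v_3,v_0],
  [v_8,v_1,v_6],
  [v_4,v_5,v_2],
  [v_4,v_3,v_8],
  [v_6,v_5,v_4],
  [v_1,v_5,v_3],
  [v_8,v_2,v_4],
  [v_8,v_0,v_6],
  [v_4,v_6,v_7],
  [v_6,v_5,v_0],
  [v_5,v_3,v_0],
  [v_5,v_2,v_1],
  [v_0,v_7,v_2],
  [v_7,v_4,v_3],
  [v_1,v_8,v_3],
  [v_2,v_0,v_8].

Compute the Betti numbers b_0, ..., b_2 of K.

Take the total order v_0 < v_1 < v_2 < v_3 < v_4 < v_5 < v_6 < v_7 < v_8 on the vertex set. Then K (dimension 2) consists of the simplices:

  0-simplices (9): [v_0], [v_1], [v_2], [v_3], [v_4], [v_5], [v_6], [v_7], [v_8]
  1-simplices (27): (27 of them)
  2-simplices (18): (18 of them)

giving chain groups C_0 ≅ Z^9, C_1 ≅ Z^27, C_2 ≅ Z^18.

The boundary map ∂_1: C_1 → C_0 is given by ∂[p,q] = [q] − [p]. For instance
  ∂[v_4,v_7] = [v_7] − [v_4].
The resulting 9×27 matrix has rank 8, and its Smith normal form has invariant factors (1,1,1,1,1,1,1,1).

∂_2: C_2 → C_1 maps a triangle to the signed sum of its edges. For instance
  ∂[v_0,v_2,v_7] = [v_2,v_7] − [v_0,v_7] + [v_0,v_2],
  ∂[v_1,v_2,v_5] = [v_2,v_5] − [v_1,v_5] + [v_1,v_2].
The 27×18 boundary matrix has rank 17 and Smith normal form diag(1,1,1,1,1,1,1,1,1,1,1,1,1,1,1,1,1).

From H_k ≅ ker(∂_k) / im(∂_{k+1}) we obtain:

  H_0: rank C_0 − rank ∂_1 = 9 − 8 = 1, and the invariant factors of ∂_1 are all 1, so H_0 = Z.
  H_1: rank ker ∂_1 − rank ∂_2 = (27 − 8) − 17 = 2, and the invariant factors of ∂_2 are all 1, so H_1 = Z^2.
  H_2: rank ker ∂_2 − rank ∂_3 = (18 − 17) − 0 = 1, and there is no ∂_3, so H_2 = Z.

Hence the Betti numbers are b_0 = 1, b_1 = 2, b_2 = 1.

b_0 = 1, b_1 = 2, b_2 = 1.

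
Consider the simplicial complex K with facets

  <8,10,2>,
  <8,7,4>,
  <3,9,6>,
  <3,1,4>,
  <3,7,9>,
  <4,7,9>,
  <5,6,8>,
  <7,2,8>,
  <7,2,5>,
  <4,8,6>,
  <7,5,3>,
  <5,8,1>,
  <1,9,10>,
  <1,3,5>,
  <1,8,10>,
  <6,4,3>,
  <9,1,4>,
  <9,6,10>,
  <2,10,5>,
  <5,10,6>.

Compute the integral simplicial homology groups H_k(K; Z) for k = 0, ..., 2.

H_0 = Z,  H_1 = Z ⊕ Z/2,  H_2 = 0.

Fix the vertex order 1 < 2 < 3 < 4 < 5 < 6 < 7 < 8 < 9 < 10 and write every simplex with vertices in increasing order. Then dim K = 2 and the simplices of K are:

  0-simplices (10): [1], [2], [3], [4], [5], [6], [7], [8], [9], [10]
  1-simplices (30): (30 of them)
  2-simplices (20): (20 of them)

so the chain groups are C_0 ≅ Z^10, C_1 ≅ Z^30, C_2 ≅ Z^20.

The boundary map ∂_1: C_1 → C_0 sends each edge [p,q] (with p < q) to q − p. For instance
  ∂[3,6] = [6] − [3].
The 10×30 boundary matrix has rank 9 and Smith normal form diag(1,1,1,1,1,1,1,1,1).

∂_2: C_2 → C_1 maps a triangle to the signed sum of its edges. For instance
  ∂[2,5,10] = [5,10] − [2,10] + [2,5],
  ∂[5,6,8] = [6,8] − [5,8] + [5,6].
This gives a 30×20 integer matrix of rank 20; reducing to Smith normal form yields diagonal entries (1,1,1,1,1,1,1,1,1,1,1,1,1,1,1,1,1,1,1,2).

From H_k ≅ ker(∂_k) / im(∂_{k+1}) we obtain:

  H_0: rank C_0 − rank ∂_1 = 10 − 9 = 1, and the invariant factors of ∂_1 are all 1, so H_0 = Z.
  H_1: rank ker ∂_1 − rank ∂_2 = (30 − 9) − 20 = 1, and ∂_2 has invariant factor 2 > 1, so H_1 = Z ⊕ Z/2.
  H_2: rank ker ∂_2 − rank ∂_3 = (20 − 20) − 0 = 0, and there is no ∂_3, so H_2 = 0.

(K is a triangulation of the Klein bottle.)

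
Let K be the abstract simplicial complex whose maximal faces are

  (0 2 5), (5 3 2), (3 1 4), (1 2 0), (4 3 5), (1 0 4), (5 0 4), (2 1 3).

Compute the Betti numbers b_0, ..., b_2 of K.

b_0 = 1, b_1 = 0, b_2 = 1.

Take the total order 0 < 1 < 2 < 3 < 4 < 5 on the vertex set. Then K (dimension 2) consists of the simplices:

  0-simplices (6): [0], [1], [2], [3], [4], [5]
  1-simplices (12): [0,1], [0,2], [0,4], [0,5], [1,2], [1,3], [1,4], [2,3], [2,5], [3,4], [3,5], [4,5]
  2-simplices (8): [0,1,2], [0,1,4], [0,2,5], [0,4,5], [1,2,3], [1,3,4], [2,3,5], [3,4,5]

giving chain groups C_0 ≅ Z^6, C_1 ≅ Z^12, C_2 ≅ Z^8.

The boundary map ∂_1: C_1 → C_0 is given by ∂[p,q] = [q] − [p].
The 6×12 boundary matrix has rank 5 and Smith normal form diag(1,1,1,1,1).

∂_2: C_2 → C_1 maps a triangle to the signed sum of its edges. For instance
  ∂[2,3,5] = [3,5] − [2,5] + [2,3],
  ∂[1,3,4] = [3,4] − [1,4] + [1,3].
The 12×8 boundary matrix has rank 7 and Smith normal form diag(1,1,1,1,1,1,1).

Now H_k = ker ∂_k / im ∂_{k+1}, so:

  H_0: rank C_0 − rank ∂_1 = 6 − 5 = 1, and the invariant factors of ∂_1 are all 1, so H_0 = Z.
  H_1: rank ker ∂_1 − rank ∂_2 = (12 − 5) − 7 = 0, and the invariant factors of ∂_2 are all 1, so H_1 = 0.
  H_2: rank ker ∂_2 − rank ∂_3 = (8 − 7) − 0 = 1, and there is no ∂_3, so H_2 = Z.

As a check, the Euler characteristic is 6 − 12 + 8 = 2, which agrees with 1 − 0 + 1 = 2.

Hence the Betti numbers are b_0 = 1, b_1 = 0, b_2 = 1.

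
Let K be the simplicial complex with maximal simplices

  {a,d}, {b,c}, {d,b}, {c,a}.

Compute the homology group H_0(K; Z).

Take the total order a < b < c < d on the vertex set. Then K (dimension 1) consists of the simplices:

  0-simplices (4): a, b, c, d
  1-simplices (4): ac, ad, bc, bd

so the chain groups are C_0 ≅ Z^4, C_1 ≅ Z^4.

∂_1: C_1 → C_0 sends each edge [p,q] (with p < q) to q − p.
As a 4×4 matrix over Z this has rank 3, with invariant factors (1,1,1).

From H_k ≅ ker(∂_k) / im(∂_{k+1}) we obtain:

  H_0: rank C_0 − rank ∂_1 = 4 − 3 = 1, and the invariant factors of ∂_1 are all 1, so H_0 = Z.

H_0 = Z.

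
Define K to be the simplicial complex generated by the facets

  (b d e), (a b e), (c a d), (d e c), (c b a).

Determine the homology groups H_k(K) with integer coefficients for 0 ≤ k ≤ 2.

We work with the vertex ordering a < b < c < d < e. The simplices of K, each written with vertices in increasing order, are:

  0-simplices (5): a, b, c, d, e
  1-simplices (10): ab, ac, ad, ae, bc, bd, be, cd, ce, de
  2-simplices (5): abc, abe, acd, bde, cde

Hence C_0 ≅ Z^5, C_1 ≅ Z^10, C_2 ≅ Z^5.

The boundary map ∂_1: C_1 → C_0 maps an edge to its endpoints' difference, ∂[p,q] = q − p. For instance
  ∂bd = d − b.
This gives a 5×10 integer matrix of rank 4; reducing to Smith normal form yields diagonal entries (1,1,1,1).

∂_2: C_2 → C_1 sends each 2-simplex [p,q,r] to [q,r] − [p,r] + [p,q]. For instance
  ∂bde = de − be + bd,
  ∂abe = be − ae + ab.
The resulting 10×5 matrix has rank 5, and its Smith normal form has invariant factors (1,1,1,1,1).

Reading off H_k = ker ∂_k / im ∂_{k+1}:

  H_0: rank C_0 − rank ∂_1 = 5 − 4 = 1, and the invariant factors of ∂_1 are all 1, so H_0 = Z.
  H_1: rank ker ∂_1 − rank ∂_2 = (10 − 4) − 5 = 1, and the invariant factors of ∂_2 are all 1, so H_1 = Z.
  H_2: rank ker ∂_2 − rank ∂_3 = (5 − 5) − 0 = 0, and there is no ∂_3, so H_2 = 0.

As a check, the Euler characteristic is 5 − 10 + 5 = 0, which agrees with 1 − 1 + 0 = 0.
(K is a triangulation of the Möbius band.)

H_0 ≅ Z,  H_1 ≅ Z,  H_2 = 0.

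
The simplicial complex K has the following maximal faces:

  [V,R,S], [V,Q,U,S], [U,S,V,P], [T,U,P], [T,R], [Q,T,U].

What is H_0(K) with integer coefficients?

Take the total order P < Q < R < S < T < U < V on the vertex set. Then K (dimension 3) consists of the simplices:

  0-simplices (7): P, Q, R, S, T, U, V
  1-simplices (15): PS, PT, PU, PV, QS, QT, QU, QV, RS, RT, RV, SU, SV, TU, UV
  2-simplices (10): PSU, PSV, PTU, PUV, QSU, QSV, QTU, QUV, RSV, SUV
  3-simplices (2): PSUV, QSUV

giving chain groups C_0 ≅ Z^7, C_1 ≅ Z^15, C_2 ≅ Z^10, C_3 ≅ Z^2.

Boundary ∂_1: C_1 → C_0 maps an edge to its endpoints' difference, ∂[p,q] = q − p. For instance
  ∂PT = T − P.
This gives a 7×15 integer matrix of rank 6; reducing to Smith normal form yields diagonal entries (1,1,1,1,1,1).

The boundary map ∂_2: C_2 → C_1 sends each 2-simplex [p,q,r] to [q,r] − [p,r] + [p,q]. For instance
  ∂QSV = SV − QV + QS,
  ∂QUV = UV − QV + QU.
The 15×10 boundary matrix has rank 8 and Smith normal form diag(1,1,1,1,1,1,1,1).

∂_3: C_3 → C_2 sends each 3-simplex σ to the alternating sum Σ_i (−1)^i (σ with its i-th vertex removed). For instance
  ∂QSUV = SUV − QUV + QSV − QSU,
  ∂PSUV = SUV − PUV + PSV − PSU.
This gives a 10×2 integer matrix of rank 2; reducing to Smith normal form yields diagonal entries (1,1).

Computing H_k = (kernel of ∂_k) / (image of ∂_{k+1}):

  H_0: rank C_0 − rank ∂_1 = 7 − 6 = 1, and the invariant factors of ∂_1 are all 1, so H_0 = Z.

H_0 = Z.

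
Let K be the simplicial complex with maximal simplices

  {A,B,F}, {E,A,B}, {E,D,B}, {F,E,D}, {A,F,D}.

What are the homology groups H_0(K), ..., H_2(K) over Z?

H_0 ≅ Z,  H_1 ≅ Z,  H_2 = 0.

We work with the vertex ordering A < B < D < E < F. The simplices of K, each written with vertices in increasing order, are:

  0-simplices (5): A, B, D, E, F
  1-simplices (10): AB, AD, AE, AF, BD, BE, BF, DE, DF, EF
  2-simplices (5): ABE, ABF, ADF, BDE, DEF

so the chain groups are C_0 ≅ Z^5, C_1 ≅ Z^10, C_2 ≅ Z^5.

The boundary map ∂_1: C_1 → C_0 sends each edge [p,q] (with p < q) to q − p. For instance
  ∂DE = E − D.
As a 5×10 matrix over Z this has rank 4, with invariant factors (1,1,1,1).

∂_2: C_2 → C_1 sends each 2-simplex [p,q,r] to [q,r] − [p,r] + [p,q]. For instance
  ∂ABF = BF − AF + AB,
  ∂DEF = EF − DF + DE.
The resulting 10×5 matrix has rank 5, and its Smith normal form has invariant factors (1,1,1,1,1).

Reading off H_k = ker ∂_k / im ∂_{k+1}:

  H_0: rank C_0 − rank ∂_1 = 5 − 4 = 1, and the invariant factors of ∂_1 are all 1, so H_0 ≅ Z.
  H_1: rank ker ∂_1 − rank ∂_2 = (10 − 4) − 5 = 1, and the invariant factors of ∂_2 are all 1, so H_1 ≅ Z.
  H_2: rank ker ∂_2 − rank ∂_3 = (5 − 5) − 0 = 0, and there is no ∂_3, so H_2 ≅ 0.

(K is a triangulation of the Möbius band.)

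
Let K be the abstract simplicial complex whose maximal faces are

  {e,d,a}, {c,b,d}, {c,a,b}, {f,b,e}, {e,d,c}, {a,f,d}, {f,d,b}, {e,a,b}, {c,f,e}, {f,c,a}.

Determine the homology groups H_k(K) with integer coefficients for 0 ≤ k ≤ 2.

H_0 ≅ Z,  H_1 ≅ Z_2,  H_2 = 0.

Order the vertices as a < b < c < d < e < f. Listing each simplex with vertices in this order, K has dimension 2 with simplices:

  0-simplices (6): a, b, c, d, e, f
  1-simplices (15): ab, ac, ad, ae, af, bc, bd, be, bf, cd, ce, cf, de, df, ef
  2-simplices (10): abc, abe, acf, ade, adf, bcd, bdf, bef, cde, cef

Hence C_0 ≅ Z^6, C_1 ≅ Z^15, C_2 ≅ Z^10.

The boundary map ∂_1: C_1 → C_0 is given by ∂[p,q] = [q] − [p]. For instance
  ∂de = e − d.
The resulting 6×15 matrix has rank 5, and its Smith normal form has invariant factors (1,1,1,1,1).

∂_2: C_2 → C_1 acts by ∂[p,q,r] = [q,r] − [p,r] + [p,q]. For instance
  ∂abc = bc − ac + ab,
  ∂ade = de − ae + ad.
The resulting 15×10 matrix has rank 10, and its Smith normal form has invariant factors (1,1,1,1,1,1,1,1,1,2).

From H_k ≅ ker(∂_k) / im(∂_{k+1}) we obtain:

  H_0: rank C_0 − rank ∂_1 = 6 − 5 = 1, and the invariant factors of ∂_1 are all 1, so H_0 = Z.
  H_1: rank ker ∂_1 − rank ∂_2 = (15 − 5) − 10 = 0, and ∂_2 has invariant factor 2 > 1, so H_1 = Z_2.
  H_2: rank ker ∂_2 − rank ∂_3 = (10 − 10) − 0 = 0, and there is no ∂_3, so H_2 = 0.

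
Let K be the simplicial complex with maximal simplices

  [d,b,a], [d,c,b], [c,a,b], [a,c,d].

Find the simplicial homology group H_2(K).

H_2 ≅ Z.

K has 4 vertices, 6 edges, 4 triangles.
rank ∂_2 = 3, rank ∂_3 = 0 ⇒ b_2 = 4 − 3 − 0 = 1. So H_2 = Z.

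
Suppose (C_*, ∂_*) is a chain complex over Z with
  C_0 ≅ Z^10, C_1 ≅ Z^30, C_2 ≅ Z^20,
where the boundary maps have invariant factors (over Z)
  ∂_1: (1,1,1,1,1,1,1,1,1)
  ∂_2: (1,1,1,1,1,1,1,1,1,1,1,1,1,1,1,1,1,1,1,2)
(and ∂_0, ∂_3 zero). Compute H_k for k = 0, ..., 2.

H_0: b_0 = 10 − 0 − 9 = 1; torsion from ∂_1 factors > 1: none. So H_0 = Z.
H_1: b_1 = 30 − 9 − 20 = 1; torsion from ∂_2 factors > 1: [2]. So H_1 = Z ⊕ Z_2.
H_2: b_2 = 20 − 20 − 0 = 0; torsion from ∂_3 factors > 1: none. So H_2 = 0.

H_0 = Z,  H_1 = Z ⊕ Z_2,  H_2 = 0.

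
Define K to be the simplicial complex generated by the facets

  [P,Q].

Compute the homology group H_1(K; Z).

H_1 ≅ 0.

Order the vertices as P < Q. Listing each simplex with vertices in this order, K has dimension 1 with simplices:

  0-simplices (2): P, Q
  1-simplices (1): PQ

so the chain groups are C_0 ≅ Z^2, C_1 ≅ Z^1.

Boundary ∂_1: C_1 → C_0 maps an edge to its endpoints' difference, ∂[p,q] = q − p.
As a 2×1 matrix over Z this has rank 1, with invariant factors (1).

Now H_k = ker ∂_k / im ∂_{k+1}, so:

  H_1: rank ker ∂_1 − rank ∂_2 = (1 − 1) − 0 = 0, and there is no ∂_2, so H_1 ≅ 0.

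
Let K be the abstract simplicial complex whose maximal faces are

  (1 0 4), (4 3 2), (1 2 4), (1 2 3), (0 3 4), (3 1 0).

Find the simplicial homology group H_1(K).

H_1 ≅ 0.

Take the total order 0 < 1 < 2 < 3 < 4 on the vertex set. Then K (dimension 2) consists of the simplices:

  0-simplices (5): [0], [1], [2], [3], [4]
  1-simplices (9): [0,1], [0,3], [0,4], [1,2], [1,3], [1,4], [2,3], [2,4], [3,4]
  2-simplices (6): [0,1,3], [0,1,4], [0,3,4], [1,2,3], [1,2,4], [2,3,4]

giving chain groups C_0 ≅ Z^5, C_1 ≅ Z^9, C_2 ≅ Z^6.

The boundary map ∂_1: C_1 → C_0 maps an edge to its endpoints' difference, ∂[p,q] = q − p. For instance
  ∂[0,3] = [3] − [0].
The resulting 5×9 matrix has rank 4, and its Smith normal form has invariant factors (1,1,1,1).

∂_2: C_2 → C_1 sends each 2-simplex [p,q,r] to [q,r] − [p,r] + [p,q]. For instance
  ∂[0,1,3] = [1,3] − [0,3] + [0,1],
  ∂[2,3,4] = [3,4] − [2,4] + [2,3].
This gives a 9×6 integer matrix of rank 5; reducing to Smith normal form yields diagonal entries (1,1,1,1,1).

Reading off H_k = ker ∂_k / im ∂_{k+1}:

  H_1: rank ker ∂_1 − rank ∂_2 = (9 − 4) − 5 = 0, and the invariant factors of ∂_2 are all 1, so H_1 = 0.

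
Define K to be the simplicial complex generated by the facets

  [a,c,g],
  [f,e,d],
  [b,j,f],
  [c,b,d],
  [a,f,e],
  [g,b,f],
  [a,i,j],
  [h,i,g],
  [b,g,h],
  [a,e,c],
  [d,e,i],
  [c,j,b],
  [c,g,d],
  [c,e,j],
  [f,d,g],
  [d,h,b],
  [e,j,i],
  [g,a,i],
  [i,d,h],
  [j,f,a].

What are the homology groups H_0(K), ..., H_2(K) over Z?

Take the total order a < b < c < d < e < f < g < h < i < j on the vertex set. Then K (dimension 2) consists of the simplices:

  0-simplices (10): a, b, c, d, e, f, g, h, i, j
  1-simplices (30): ac, ae, af, ag, ai, aj, bc, bd, bf, bg, bh, bj, cd, ce, cg, cj, de, df, dg, dh, di, ef, ei, ej, fg, fj, gh, gi, hi, ij
  2-simplices (20): ace, acg, aef, afj, agi, aij, bcd, bcj, bdh, bfg, bfj, bgh, cdg, cej, def, dei, dfg, dhi, eij, ghi

so the chain groups are C_0 ≅ Z^10, C_1 ≅ Z^30, C_2 ≅ Z^20.

The boundary map ∂_1: C_1 → C_0 maps an edge to its endpoints' difference, ∂[p,q] = q − p. For instance
  ∂fj = j − f.
The resulting 10×30 matrix has rank 9, and its Smith normal form has invariant factors (1,1,1,1,1,1,1,1,1).

Boundary ∂_2: C_2 → C_1 sends each 2-simplex [p,q,r] to [q,r] − [p,r] + [p,q]. For instance
  ∂cdg = dg − cg + cd,
  ∂dfg = fg − dg + df.
The 30×20 boundary matrix has rank 20 and Smith normal form diag(1,1,1,1,1,1,1,1,1,1,1,1,1,1,1,1,1,1,1,2).

Computing H_k = (kernel of ∂_k) / (image of ∂_{k+1}):

  H_0: rank C_0 − rank ∂_1 = 10 − 9 = 1, and the invariant factors of ∂_1 are all 1, so H_0 = Z.
  H_1: rank ker ∂_1 − rank ∂_2 = (30 − 9) − 20 = 1, and ∂_2 has invariant factor 2 > 1, so H_1 = Z × Z/2.
  H_2: rank ker ∂_2 − rank ∂_3 = (20 − 20) − 0 = 0, and there is no ∂_3, so H_2 = 0.

H_0 = Z,  H_1 = Z × Z/2,  H_2 = 0.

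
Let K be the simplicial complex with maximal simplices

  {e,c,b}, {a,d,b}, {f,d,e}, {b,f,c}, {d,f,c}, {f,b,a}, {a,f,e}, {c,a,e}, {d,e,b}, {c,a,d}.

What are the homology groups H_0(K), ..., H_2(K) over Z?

Take the total order a < b < c < d < e < f on the vertex set. Then K (dimension 2) consists of the simplices:

  0-simplices (6): a, b, c, d, e, f
  1-simplices (15): ab, ac, ad, ae, af, bc, bd, be, bf, cd, ce, cf, de, df, ef
  2-simplices (10): abd, abf, acd, ace, aef, bce, bcf, bde, cdf, def

giving chain groups C_0 ≅ Z^6, C_1 ≅ Z^15, C_2 ≅ Z^10.

Boundary ∂_1: C_1 → C_0 maps an edge to its endpoints' difference, ∂[p,q] = q − p. For instance
  ∂ad = d − a.
This gives a 6×15 integer matrix of rank 5; reducing to Smith normal form yields diagonal entries (1,1,1,1,1).

The boundary map ∂_2: C_2 → C_1 sends each 2-simplex [p,q,r] to [q,r] − [p,r] + [p,q]. For instance
  ∂def = ef − df + de,
  ∂ace = ce − ae + ac.
As a 15×10 matrix over Z this has rank 10, with invariant factors (1,1,1,1,1,1,1,1,1,2).

From H_k ≅ ker(∂_k) / im(∂_{k+1}) we obtain:

  H_0: rank C_0 − rank ∂_1 = 6 − 5 = 1, and the invariant factors of ∂_1 are all 1, so H_0 ≅ Z.
  H_1: rank ker ∂_1 − rank ∂_2 = (15 − 5) − 10 = 0, and ∂_2 has invariant factor 2 > 1, so H_1 ≅ Z/2.
  H_2: rank ker ∂_2 − rank ∂_3 = (10 − 10) − 0 = 0, and there is no ∂_3, so H_2 ≅ 0.

H_0 = Z,  H_1 = Z/2,  H_2 = 0.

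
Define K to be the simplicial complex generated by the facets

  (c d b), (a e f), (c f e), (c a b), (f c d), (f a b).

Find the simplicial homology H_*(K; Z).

Order the vertices as a < b < c < d < e < f. Listing each simplex with vertices in this order, K has dimension 2 with simplices:

  0-simplices (6): a, b, c, d, e, f
  1-simplices (12): ab, ac, ae, af, bc, bd, bf, cd, ce, cf, df, ef
  2-simplices (6): abc, abf, aef, bcd, cdf, cef

so the chain groups are C_0 ≅ Z^6, C_1 ≅ Z^12, C_2 ≅ Z^6.

Boundary ∂_1: C_1 → C_0 sends each edge [p,q] (with p < q) to q − p. For instance
  ∂cd = d − c.
The 6×12 boundary matrix has rank 5 and Smith normal form diag(1,1,1,1,1).

The boundary map ∂_2: C_2 → C_1 maps a triangle to the signed sum of its edges. For instance
  ∂aef = ef − af + ae,
  ∂bcd = cd − bd + bc.
The resulting 12×6 matrix has rank 6, and its Smith normal form has invariant factors (1,1,1,1,1,1).

Computing H_k = (kernel of ∂_k) / (image of ∂_{k+1}):

  H_0: rank C_0 − rank ∂_1 = 6 − 5 = 1, and the invariant factors of ∂_1 are all 1, so H_0 ≅ Z.
  H_1: rank ker ∂_1 − rank ∂_2 = (12 − 5) − 6 = 1, and the invariant factors of ∂_2 are all 1, so H_1 ≅ Z.
  H_2: rank ker ∂_2 − rank ∂_3 = (6 − 6) − 0 = 0, and there is no ∂_3, so H_2 ≅ 0.

H_0 = Z,  H_1 = Z,  H_2 = 0.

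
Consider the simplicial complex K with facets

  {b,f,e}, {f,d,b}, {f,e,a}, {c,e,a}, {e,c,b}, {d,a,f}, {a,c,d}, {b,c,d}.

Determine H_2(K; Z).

H_2 ≅ Z.

Take the total order a < b < c < d < e < f on the vertex set. Then K (dimension 2) consists of the simplices:

  0-simplices (6): a, b, c, d, e, f
  1-simplices (12): ac, ad, ae, af, bc, bd, be, bf, cd, ce, df, ef
  2-simplices (8): acd, ace, adf, aef, bcd, bce, bdf, bef

Hence C_0 ≅ Z^6, C_1 ≅ Z^12, C_2 ≅ Z^8.

Boundary ∂_1: C_1 → C_0 is given by ∂[p,q] = [q] − [p]. For instance
  ∂ae = e − a.
The resulting 6×12 matrix has rank 5, and its Smith normal form has invariant factors (1,1,1,1,1).

∂_2: C_2 → C_1 sends each 2-simplex [p,q,r] to [q,r] − [p,r] + [p,q]. For instance
  ∂adf = df − af + ad,
  ∂bcd = cd − bd + bc.
As a 12×8 matrix over Z this has rank 7, with invariant factors (1,1,1,1,1,1,1).

Reading off H_k = ker ∂_k / im ∂_{k+1}:

  H_2: rank ker ∂_2 − rank ∂_3 = (8 − 7) − 0 = 1, and there is no ∂_3, so H_2 = Z.

(K is a triangulation of the 2-sphere S^2.)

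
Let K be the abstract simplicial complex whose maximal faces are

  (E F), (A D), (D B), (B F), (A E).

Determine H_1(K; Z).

Fix the vertex order A < B < D < E < F and write every simplex with vertices in increasing order. Then dim K = 1 and the simplices of K are:

  0-simplices (5): A, B, D, E, F
  1-simplices (5): AD, AE, BD, BF, EF

so the chain groups are C_0 ≅ Z^5, C_1 ≅ Z^5.

The boundary map ∂_1: C_1 → C_0 is given by ∂[p,q] = [q] − [p]. For instance
  ∂AE = E − A.
As a 5×5 matrix over Z this has rank 4, with invariant factors (1,1,1,1).

Now H_k = ker ∂_k / im ∂_{k+1}, so:

  H_1: rank ker ∂_1 − rank ∂_2 = (5 − 4) − 0 = 1, and there is no ∂_2, so H_1 ≅ Z.

H_1 = Z.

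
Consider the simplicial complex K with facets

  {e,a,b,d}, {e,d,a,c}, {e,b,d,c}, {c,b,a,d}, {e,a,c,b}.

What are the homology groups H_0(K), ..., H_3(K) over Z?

H_0 ≅ Z,  H_1 = 0,  H_2 = 0,  H_3 ≅ Z.

We work with the vertex ordering a < b < c < d < e. The simplices of K, each written with vertices in increasing order, are:

  0-simplices (5): a, b, c, d, e
  1-simplices (10): ab, ac, ad, ae, bc, bd, be, cd, ce, de
  2-simplices (10): abc, abd, abe, acd, ace, ade, bcd, bce, bde, cde
  3-simplices (5): abcd, abce, abde, acde, bcde

Hence C_0 ≅ Z^5, C_1 ≅ Z^10, C_2 ≅ Z^10, C_3 ≅ Z^5.

∂_1: C_1 → C_0 maps an edge to its endpoints' difference, ∂[p,q] = q − p. For instance
  ∂de = e − d.
This gives a 5×10 integer matrix of rank 4; reducing to Smith normal form yields diagonal entries (1,1,1,1).

The boundary map ∂_2: C_2 → C_1 maps a triangle to the signed sum of its edges. For instance
  ∂abe = be − ae + ab,
  ∂ace = ce − ae + ac.
The 10×10 boundary matrix has rank 6 and Smith normal form diag(1,1,1,1,1,1).

∂_3: C_3 → C_2 sends each 3-simplex σ to the alternating sum Σ_i (−1)^i (σ with its i-th vertex removed). For instance
  ∂abce = bce − ace + abe − abc,
  ∂bcde = cde − bde + bce − bcd.
The resulting 10×5 matrix has rank 4, and its Smith normal form has invariant factors (1,1,1,1).

Computing H_k = (kernel of ∂_k) / (image of ∂_{k+1}):

  H_0: rank C_0 − rank ∂_1 = 5 − 4 = 1, and the invariant factors of ∂_1 are all 1, so H_0 = Z.
  H_1: rank ker ∂_1 − rank ∂_2 = (10 − 4) − 6 = 0, and the invariant factors of ∂_2 are all 1, so H_1 = 0.
  H_2: rank ker ∂_2 − rank ∂_3 = (10 − 6) − 4 = 0, and the invariant factors of ∂_3 are all 1, so H_2 = 0.
  H_3: rank ker ∂_3 − rank ∂_4 = (5 − 4) − 0 = 1, and there is no ∂_4, so H_3 = Z.

As a check, the Euler characteristic is 5 − 10 + 10 − 5 = 0, which agrees with 1 − 0 + 0 − 1 = 0.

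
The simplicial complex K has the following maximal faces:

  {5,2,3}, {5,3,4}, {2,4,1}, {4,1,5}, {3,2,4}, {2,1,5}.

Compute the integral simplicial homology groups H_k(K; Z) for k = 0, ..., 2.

H_0 = Z,  H_1 = 0,  H_2 = Z.

Take the total order 1 < 2 < 3 < 4 < 5 on the vertex set. Then K (dimension 2) consists of the simplices:

  0-simplices (5): [1], [2], [3], [4], [5]
  1-simplices (9): [1,2], [1,4], [1,5], [2,3], [2,4], [2,5], [3,4], [3,5], [4,5]
  2-simplices (6): [1,2,4], [1,2,5], [1,4,5], [2,3,4], [2,3,5], [3,4,5]

Hence C_0 ≅ Z^5, C_1 ≅ Z^9, C_2 ≅ Z^6.

Boundary ∂_1: C_1 → C_0 is given by ∂[p,q] = [q] − [p].
The 5×9 boundary matrix has rank 4 and Smith normal form diag(1,1,1,1).

The boundary map ∂_2: C_2 → C_1 maps a triangle to the signed sum of its edges. For instance
  ∂[2,3,4] = [3,4] − [2,4] + [2,3],
  ∂[3,4,5] = [4,5] − [3,5] + [3,4].
This gives a 9×6 integer matrix of rank 5; reducing to Smith normal form yields diagonal entries (1,1,1,1,1).

Computing H_k = (kernel of ∂_k) / (image of ∂_{k+1}):

  H_0: rank C_0 − rank ∂_1 = 5 − 4 = 1, and the invariant factors of ∂_1 are all 1, so H_0 = Z.
  H_1: rank ker ∂_1 − rank ∂_2 = (9 − 4) − 5 = 0, and the invariant factors of ∂_2 are all 1, so H_1 = 0.
  H_2: rank ker ∂_2 − rank ∂_3 = (6 − 5) − 0 = 1, and there is no ∂_3, so H_2 = Z.

As a check, the Euler characteristic is 5 − 9 + 6 = 2, which agrees with 1 − 0 + 1 = 2.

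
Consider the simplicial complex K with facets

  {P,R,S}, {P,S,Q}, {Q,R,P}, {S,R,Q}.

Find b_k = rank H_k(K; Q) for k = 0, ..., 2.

b_0 = 1, b_1 = 0, b_2 = 1.

We work with the vertex ordering P < Q < R < S. The simplices of K, each written with vertices in increasing order, are:

  0-simplices (4): P, Q, R, S
  1-simplices (6): PQ, PR, PS, QR, QS, RS
  2-simplices (4): PQR, PQS, PRS, QRS

giving chain groups C_0 ≅ Z^4, C_1 ≅ Z^6, C_2 ≅ Z^4.

∂_1: C_1 → C_0 sends each edge [p,q] (with p < q) to q − p. For instance
  ∂RS = S − R.
As a 4×6 matrix over Z this has rank 3, with invariant factors (1,1,1).

∂_2: C_2 → C_1 maps a triangle to the signed sum of its edges. For instance
  ∂QRS = RS − QS + QR,
  ∂PQR = QR − PR + PQ.
The resulting 6×4 matrix has rank 3, and its Smith normal form has invariant factors (1,1,1).

Now H_k = ker ∂_k / im ∂_{k+1}, so:

  H_0: rank C_0 − rank ∂_1 = 4 − 3 = 1, and the invariant factors of ∂_1 are all 1, so H_0 = Z.
  H_1: rank ker ∂_1 − rank ∂_2 = (6 − 3) − 3 = 0, and the invariant factors of ∂_2 are all 1, so H_1 = 0.
  H_2: rank ker ∂_2 − rank ∂_3 = (4 − 3) − 0 = 1, and there is no ∂_3, so H_2 = Z.

(K is a triangulation of the 2-sphere S^2.)

Hence the Betti numbers are b_0 = 1, b_1 = 0, b_2 = 1.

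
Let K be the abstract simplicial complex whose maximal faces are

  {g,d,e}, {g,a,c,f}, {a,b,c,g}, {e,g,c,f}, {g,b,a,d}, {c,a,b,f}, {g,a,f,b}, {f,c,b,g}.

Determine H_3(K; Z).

We work with the vertex ordering a < b < c < d < e < f < g. The simplices of K, each written with vertices in increasing order, are:

  0-simplices (7): a, b, c, d, e, f, g
  1-simplices (17): ab, ac, ad, af, ag, bc, bd, bf, bg, ce, cf, cg, de, dg, ef, eg, fg
  2-simplices (17): abc, abd, abf, abg, acf, acg, adg, afg, bcf, bcg, bdg, bfg, cef, ceg, cfg, deg, efg
  3-simplices (7): abcf, abcg, abdg, abfg, acfg, bcfg, cefg

so the chain groups are C_0 ≅ Z^7, C_1 ≅ Z^17, C_2 ≅ Z^17, C_3 ≅ Z^7.

∂_1: C_1 → C_0 maps an edge to its endpoints' difference, ∂[p,q] = q − p.
The 7×17 boundary matrix has rank 6 and Smith normal form diag(1,1,1,1,1,1).

∂_2: C_2 → C_1 sends each 2-simplex [p,q,r] to [q,r] − [p,r] + [p,q]. For instance
  ∂cfg = fg − cg + cf,
  ∂deg = eg − dg + de.
This gives a 17×17 integer matrix of rank 11; reducing to Smith normal form yields diagonal entries (1,1,1,1,1,1,1,1,1,1,1).

∂_3: C_3 → C_2 sends each 3-simplex σ to the alternating sum Σ_i (−1)^i (σ with its i-th vertex removed). For instance
  ∂acfg = cfg − afg + acg − acf,
  ∂abdg = bdg − adg + abg − abd.
The 17×7 boundary matrix has rank 6 and Smith normal form diag(1,1,1,1,1,1).

From H_k ≅ ker(∂_k) / im(∂_{k+1}) we obtain:

  H_3: rank ker ∂_3 − rank ∂_4 = (7 − 6) − 0 = 1, and there is no ∂_4, so H_3 = Z.

H_3 = Z.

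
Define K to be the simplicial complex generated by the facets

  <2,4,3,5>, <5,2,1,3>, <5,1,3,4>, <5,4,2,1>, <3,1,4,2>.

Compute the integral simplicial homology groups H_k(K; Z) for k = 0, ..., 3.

Fix the vertex order 1 < 2 < 3 < 4 < 5 and write every simplex with vertices in increasing order. Then dim K = 3 and the simplices of K are:

  0-simplices (5): [1], [2], [3], [4], [5]
  1-simplices (10): [1,2], [1,3], [1,4], [1,5], [2,3], [2,4], [2,5], [3,4], [3,5], [4,5]
  2-simplices (10): [1,2,3], [1,2,4], [1,2,5], [1,3,4], [1,3,5], [1,4,5], [2,3,4], [2,3,5], [2,4,5], [3,4,5]
  3-simplices (5): [1,2,3,4], [1,2,3,5], [1,2,4,5], [1,3,4,5], [2,3,4,5]

so the chain groups are C_0 ≅ Z^5, C_1 ≅ Z^10, C_2 ≅ Z^10, C_3 ≅ Z^5.

∂_1: C_1 → C_0 sends each edge [p,q] (with p < q) to q − p.
As a 5×10 matrix over Z this has rank 4, with invariant factors (1,1,1,1).

Boundary ∂_2: C_2 → C_1 sends each 2-simplex [p,q,r] to [q,r] − [p,r] + [p,q]. For instance
  ∂[1,2,3] = [2,3] − [1,3] + [1,2],
  ∂[1,2,4] = [2,4] − [1,4] + [1,2].
This gives a 10×10 integer matrix of rank 6; reducing to Smith normal form yields diagonal entries (1,1,1,1,1,1).

Boundary ∂_3: C_3 → C_2 sends each 3-simplex σ to the alternating sum Σ_i (−1)^i (σ with its i-th vertex removed). For instance
  ∂[1,2,3,4] = [2,3,4] − [1,3,4] + [1,2,4] − [1,2,3],
  ∂[1,2,4,5] = [2,4,5] − [1,4,5] + [1,2,5] − [1,2,4].
As a 10×5 matrix over Z this has rank 4, with invariant factors (1,1,1,1).

From H_k ≅ ker(∂_k) / im(∂_{k+1}) we obtain:

  H_0: rank C_0 − rank ∂_1 = 5 − 4 = 1, and the invariant factors of ∂_1 are all 1, so H_0 ≅ Z.
  H_1: rank ker ∂_1 − rank ∂_2 = (10 − 4) − 6 = 0, and the invariant factors of ∂_2 are all 1, so H_1 ≅ 0.
  H_2: rank ker ∂_2 − rank ∂_3 = (10 − 6) − 4 = 0, and the invariant factors of ∂_3 are all 1, so H_2 ≅ 0.
  H_3: rank ker ∂_3 − rank ∂_4 = (5 − 4) − 0 = 1, and there is no ∂_4, so H_3 ≅ Z.

As a check, the Euler characteristic is 5 − 10 + 10 − 5 = 0, which agrees with 1 − 0 + 0 − 1 = 0.

H_0 ≅ Z,  H_1 = 0,  H_2 = 0,  H_3 ≅ Z.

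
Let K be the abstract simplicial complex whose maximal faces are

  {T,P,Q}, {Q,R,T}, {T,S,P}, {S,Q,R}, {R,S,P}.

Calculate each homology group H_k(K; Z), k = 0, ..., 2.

Order the vertices as P < Q < R < S < T. Listing each simplex with vertices in this order, K has dimension 2 with simplices:

  0-simplices (5): P, Q, R, S, T
  1-simplices (10): PQ, PR, PS, PT, QR, QS, QT, RS, RT, ST
  2-simplices (5): PQT, PRS, PST, QRS, QRT

Hence C_0 ≅ Z^5, C_1 ≅ Z^10, C_2 ≅ Z^5.

∂_1: C_1 → C_0 sends each edge [p,q] (with p < q) to q − p. For instance
  ∂PT = T − P.
The 5×10 boundary matrix has rank 4 and Smith normal form diag(1,1,1,1).

Boundary ∂_2: C_2 → C_1 maps a triangle to the signed sum of its edges. For instance
  ∂PST = ST − PT + PS,
  ∂PRS = RS − PS + PR.
The 10×5 boundary matrix has rank 5 and Smith normal form diag(1,1,1,1,1).

Reading off H_k = ker ∂_k / im ∂_{k+1}:

  H_0: rank C_0 − rank ∂_1 = 5 − 4 = 1, and the invariant factors of ∂_1 are all 1, so H_0 = Z.
  H_1: rank ker ∂_1 − rank ∂_2 = (10 − 4) − 5 = 1, and the invariant factors of ∂_2 are all 1, so H_1 = Z.
  H_2: rank ker ∂_2 − rank ∂_3 = (5 − 5) − 0 = 0, and there is no ∂_3, so H_2 = 0.

As a check, the Euler characteristic is 5 − 10 + 5 = 0, which agrees with 1 − 1 + 0 = 0.

H_0 = Z,  H_1 = Z,  H_2 = 0.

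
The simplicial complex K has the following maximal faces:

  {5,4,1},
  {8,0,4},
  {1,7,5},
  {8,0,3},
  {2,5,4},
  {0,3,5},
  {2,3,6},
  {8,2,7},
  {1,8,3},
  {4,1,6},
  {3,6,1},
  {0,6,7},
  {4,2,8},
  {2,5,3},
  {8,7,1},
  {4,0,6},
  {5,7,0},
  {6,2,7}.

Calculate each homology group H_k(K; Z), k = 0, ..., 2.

H_0 = Z,  H_1 = Z^2,  H_2 = Z.

We work with the vertex ordering 0 < 1 < 2 < 3 < 4 < 5 < 6 < 7 < 8. The simplices of K, each written with vertices in increasing order, are:

  0-simplices (9): [0], [1], [2], [3], [4], [5], [6], [7], [8]
  1-simplices (27): (27 of them)
  2-simplices (18): [0,3,5], [0,3,8], [0,4,6], [0,4,8], [0,5,7], [0,6,7], [1,3,6], [1,3,8], [1,4,5], [1,4,6], [1,5,7], [1,7,8], [2,3,5], [2,3,6], [2,4,5], [2,4,8], [2,6,7], [2,7,8]

Hence C_0 ≅ Z^9, C_1 ≅ Z^27, C_2 ≅ Z^18.

Boundary ∂_1: C_1 → C_0 is given by ∂[p,q] = [q] − [p]. For instance
  ∂[5,7] = [7] − [5].
As a 9×27 matrix over Z this has rank 8, with invariant factors (1,1,1,1,1,1,1,1).

∂_2: C_2 → C_1 acts by ∂[p,q,r] = [q,r] − [p,r] + [p,q]. For instance
  ∂[0,3,8] = [3,8] − [0,8] + [0,3],
  ∂[2,4,8] = [4,8] − [2,8] + [2,4].
As a 27×18 matrix over Z this has rank 17, with invariant factors (1,1,1,1,1,1,1,1,1,1,1,1,1,1,1,1,1).

Reading off H_k = ker ∂_k / im ∂_{k+1}:

  H_0: rank C_0 − rank ∂_1 = 9 − 8 = 1, and the invariant factors of ∂_1 are all 1, so H_0 = Z.
  H_1: rank ker ∂_1 − rank ∂_2 = (27 − 8) − 17 = 2, and the invariant factors of ∂_2 are all 1, so H_1 = Z^2.
  H_2: rank ker ∂_2 − rank ∂_3 = (18 − 17) − 0 = 1, and there is no ∂_3, so H_2 = Z.

As a check, the Euler characteristic is 9 − 27 + 18 = 0, which agrees with 1 − 2 + 1 = 0.
(K is a triangulation of the torus T^2.)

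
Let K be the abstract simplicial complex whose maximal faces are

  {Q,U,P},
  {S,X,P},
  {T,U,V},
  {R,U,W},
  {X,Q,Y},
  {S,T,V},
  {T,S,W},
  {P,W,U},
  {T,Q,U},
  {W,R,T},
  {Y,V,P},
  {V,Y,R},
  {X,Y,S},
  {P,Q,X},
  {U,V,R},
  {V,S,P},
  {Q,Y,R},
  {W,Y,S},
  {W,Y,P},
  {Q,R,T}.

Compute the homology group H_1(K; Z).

Fix the vertex order P < Q < R < S < T < U < V < W < X < Y and write every simplex with vertices in increasing order. Then dim K = 2 and the simplices of K are:

  0-simplices (10): P, Q, R, S, T, U, V, W, X, Y
  1-simplices (30): PQ, PS, PU, PV, PW, PX, PY, QR, QT, QU, QX, QY, RT, RU, RV, RW, RY, ST, SV, SW, SX, SY, TU, TV, TW, UV, UW, VY, WY, XY
  2-simplices (20): PQU, PQX, PSV, PSX, PUW, PVY, PWY, QRT, QRY, QTU, QXY, RTW, RUV, RUW, RVY, STV, STW, SWY, SXY, TUV

Hence C_0 ≅ Z^10, C_1 ≅ Z^30, C_2 ≅ Z^20.

Boundary ∂_1: C_1 → C_0 maps an edge to its endpoints' difference, ∂[p,q] = q − p.
This gives a 10×30 integer matrix of rank 9; reducing to Smith normal form yields diagonal entries (1,1,1,1,1,1,1,1,1).

∂_2: C_2 → C_1 acts by ∂[p,q,r] = [q,r] − [p,r] + [p,q]. For instance
  ∂RUW = UW − RW + RU,
  ∂PSX = SX − PX + PS.
The 30×20 boundary matrix has rank 20 and Smith normal form diag(1,1,1,1,1,1,1,1,1,1,1,1,1,1,1,1,1,1,1,2).

Now H_k = ker ∂_k / im ∂_{k+1}, so:

  H_1: rank ker ∂_1 − rank ∂_2 = (30 − 9) − 20 = 1, and ∂_2 has invariant factor 2 > 1, so H_1 ≅ Z ⊕ Z/2.

(K is a triangulation of the Klein bottle.)

H_1 = Z ⊕ Z/2.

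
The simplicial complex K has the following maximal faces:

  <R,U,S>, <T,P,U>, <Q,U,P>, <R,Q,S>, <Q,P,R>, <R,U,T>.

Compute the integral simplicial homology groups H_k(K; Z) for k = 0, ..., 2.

H_0 = Z,  H_1 = Z,  H_2 = 0.

Fix the vertex order P < Q < R < S < T < U and write every simplex with vertices in increasing order. Then dim K = 2 and the simplices of K are:

  0-simplices (6): P, Q, R, S, T, U
  1-simplices (12): PQ, PR, PT, PU, QR, QS, QU, RS, RT, RU, SU, TU
  2-simplices (6): PQR, PQU, PTU, QRS, RSU, RTU

Hence C_0 ≅ Z^6, C_1 ≅ Z^12, C_2 ≅ Z^6.

Boundary ∂_1: C_1 → C_0 sends each edge [p,q] (with p < q) to q − p. For instance
  ∂PT = T − P.
As a 6×12 matrix over Z this has rank 5, with invariant factors (1,1,1,1,1).

Boundary ∂_2: C_2 → C_1 maps a triangle to the signed sum of its edges. For instance
  ∂PQR = QR − PR + PQ,
  ∂PQU = QU − PU + PQ.
The 12×6 boundary matrix has rank 6 and Smith normal form diag(1,1,1,1,1,1).

Now H_k = ker ∂_k / im ∂_{k+1}, so:

  H_0: rank C_0 − rank ∂_1 = 6 − 5 = 1, and the invariant factors of ∂_1 are all 1, so H_0 = Z.
  H_1: rank ker ∂_1 − rank ∂_2 = (12 − 5) − 6 = 1, and the invariant factors of ∂_2 are all 1, so H_1 = Z.
  H_2: rank ker ∂_2 − rank ∂_3 = (6 − 6) − 0 = 0, and there is no ∂_3, so H_2 = 0.

As a check, the Euler characteristic is 6 − 12 + 6 = 0, which agrees with 1 − 1 + 0 = 0.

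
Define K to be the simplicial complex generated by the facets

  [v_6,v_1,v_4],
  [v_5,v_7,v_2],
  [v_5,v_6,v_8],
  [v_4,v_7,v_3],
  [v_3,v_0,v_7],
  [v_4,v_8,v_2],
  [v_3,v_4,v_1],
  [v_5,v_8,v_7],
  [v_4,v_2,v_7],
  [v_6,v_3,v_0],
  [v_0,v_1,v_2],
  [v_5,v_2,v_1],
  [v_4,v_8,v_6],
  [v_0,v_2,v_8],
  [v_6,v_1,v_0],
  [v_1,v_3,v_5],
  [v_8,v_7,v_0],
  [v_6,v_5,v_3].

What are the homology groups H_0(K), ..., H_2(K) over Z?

We work with the vertex ordering v_0 < v_1 < v_2 < v_3 < v_4 < v_5 < v_6 < v_7 < v_8. The simplices of K, each written with vertices in increasing order, are:

  0-simplices (9): [v_0], [v_1], [v_2], [v_3], [v_4], [v_5], [v_6], [v_7], [v_8]
  1-simplices (27): (27 of them)
  2-simplices (18): (18 of them)

giving chain groups C_0 ≅ Z^9, C_1 ≅ Z^27, C_2 ≅ Z^18.

The boundary map ∂_1: C_1 → C_0 maps an edge to its endpoints' difference, ∂[p,q] = q − p. For instance
  ∂[v_1,v_5] = [v_5] − [v_1].
The resulting 9×27 matrix has rank 8, and its Smith normal form has invariant factors (1,1,1,1,1,1,1,1).

The boundary map ∂_2: C_2 → C_1 sends each 2-simplex [p,q,r] to [q,r] − [p,r] + [p,q]. For instance
  ∂[v_1,v_4,v_6] = [v_4,v_6] − [v_1,v_6] + [v_1,v_4],
  ∂[v_0,v_3,v_6] = [v_3,v_6] − [v_0,v_6] + [v_0,v_3].
This gives a 27×18 integer matrix of rank 18; reducing to Smith normal form yields diagonal entries (1,1,1,1,1,1,1,1,1,1,1,1,1,1,1,1,1,2).

Now H_k = ker ∂_k / im ∂_{k+1}, so:

  H_0: rank C_0 − rank ∂_1 = 9 − 8 = 1, and the invariant factors of ∂_1 are all 1, so H_0 = Z.
  H_1: rank ker ∂_1 − rank ∂_2 = (27 − 8) − 18 = 1, and ∂_2 has invariant factor 2 > 1, so H_1 = Z ⊕ Z/2.
  H_2: rank ker ∂_2 − rank ∂_3 = (18 − 18) − 0 = 0, and there is no ∂_3, so H_2 = 0.

(K is a triangulation of the Klein bottle.)

H_0 = Z,  H_1 = Z ⊕ Z/2,  H_2 = 0.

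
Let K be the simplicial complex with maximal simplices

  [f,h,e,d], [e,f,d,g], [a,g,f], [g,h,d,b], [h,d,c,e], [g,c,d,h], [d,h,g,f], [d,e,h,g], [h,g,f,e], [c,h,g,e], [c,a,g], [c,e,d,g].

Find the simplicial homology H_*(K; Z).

H_0 = Z,  H_1 = 0,  H_2 = 0,  H_3 = Z^2.

Fix the vertex order a < b < c < d < e < f < g < h and write every simplex with vertices in increasing order. Then dim K = 3 and the simplices of K are:

  0-simplices (8): a, b, c, d, e, f, g, h
  1-simplices (20): ac, af, ag, bd, bg, bh, cd, ce, cg, ch, de, df, dg, dh, ef, eg, eh, fg, fh, gh
  2-simplices (21): acg, afg, bdg, bdh, bgh, cde, cdg, cdh, ceg, ceh, cgh, def, deg, deh, dfg, dfh, dgh, efg, efh, egh, fgh
  3-simplices (10): bdgh, cdeg, cdeh, cdgh, cegh, defg, defh, degh, dfgh, efgh

giving chain groups C_0 ≅ Z^8, C_1 ≅ Z^20, C_2 ≅ Z^21, C_3 ≅ Z^10.

∂_1: C_1 → C_0 is given by ∂[p,q] = [q] − [p]. For instance
  ∂eh = h − e.
The resulting 8×20 matrix has rank 7, and its Smith normal form has invariant factors (1,1,1,1,1,1,1).

Boundary ∂_2: C_2 → C_1 maps a triangle to the signed sum of its edges. For instance
  ∂egh = gh − eh + eg,
  ∂efg = fg − eg + ef.
As a 20×21 matrix over Z this has rank 13, with invariant factors (1,1,1,1,1,1,1,1,1,1,1,1,1).

The boundary map ∂_3: C_3 → C_2 sends each 3-simplex σ to the alternating sum Σ_i (−1)^i (σ with its i-th vertex removed). For instance
  ∂cdgh = dgh − cgh + cdh − cdg,
  ∂degh = egh − dgh + deh − deg.
The 21×10 boundary matrix has rank 8 and Smith normal form diag(1,1,1,1,1,1,1,1).

From H_k ≅ ker(∂_k) / im(∂_{k+1}) we obtain:

  H_0: rank C_0 − rank ∂_1 = 8 − 7 = 1, and the invariant factors of ∂_1 are all 1, so H_0 ≅ Z.
  H_1: rank ker ∂_1 − rank ∂_2 = (20 − 7) − 13 = 0, and the invariant factors of ∂_2 are all 1, so H_1 ≅ 0.
  H_2: rank ker ∂_2 − rank ∂_3 = (21 − 13) − 8 = 0, and the invariant factors of ∂_3 are all 1, so H_2 ≅ 0.
  H_3: rank ker ∂_3 − rank ∂_4 = (10 − 8) − 0 = 2, and there is no ∂_4, so H_3 ≅ Z^2.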